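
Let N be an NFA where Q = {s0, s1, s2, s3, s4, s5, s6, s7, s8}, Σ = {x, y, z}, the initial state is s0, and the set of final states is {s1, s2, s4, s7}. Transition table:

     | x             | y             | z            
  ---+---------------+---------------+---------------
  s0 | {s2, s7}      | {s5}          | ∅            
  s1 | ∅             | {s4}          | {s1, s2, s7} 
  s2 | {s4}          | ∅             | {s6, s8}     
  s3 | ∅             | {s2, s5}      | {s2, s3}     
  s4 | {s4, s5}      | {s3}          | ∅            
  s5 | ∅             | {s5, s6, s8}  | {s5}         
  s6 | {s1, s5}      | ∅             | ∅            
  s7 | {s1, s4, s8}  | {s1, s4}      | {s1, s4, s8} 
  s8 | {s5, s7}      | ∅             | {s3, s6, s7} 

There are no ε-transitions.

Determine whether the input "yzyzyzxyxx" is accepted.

Start in {s0}.
Read 'y': s0→{s5}; now {s5}.
Read 'z': s5→{s5}; now {s5}.
Read 'y': s5→{s5, s6, s8}; now {s5, s6, s8}.
Read 'z': s5→{s5}, s6→∅, s8→{s3, s6, s7}; now {s3, s5, s6, s7}.
Read 'y': s3→{s2, s5}, s5→{s5, s6, s8}, s6→∅, s7→{s1, s4}; now {s1, s2, s4, s5, s6, s8}.
Read 'z': s1→{s1, s2, s7}, s2→{s6, s8}, s4→∅, s5→{s5}, s6→∅, s8→{s3, s6, s7}; now {s1, s2, s3, s5, s6, s7, s8}.
Read 'x': s1→∅, s2→{s4}, s3→∅, s5→∅, s6→{s1, s5}, s7→{s1, s4, s8}, s8→{s5, s7}; now {s1, s4, s5, s7, s8}.
Read 'y': s1→{s4}, s4→{s3}, s5→{s5, s6, s8}, s7→{s1, s4}, s8→∅; now {s1, s3, s4, s5, s6, s8}.
Read 'x': s1→∅, s3→∅, s4→{s4, s5}, s5→∅, s6→{s1, s5}, s8→{s5, s7}; now {s1, s4, s5, s7}.
Read 'x': s1→∅, s4→{s4, s5}, s5→∅, s7→{s1, s4, s8}; now {s1, s4, s5, s8}.
The final set {s1, s4, s5, s8} contains the accepting states s1, s4.

Yes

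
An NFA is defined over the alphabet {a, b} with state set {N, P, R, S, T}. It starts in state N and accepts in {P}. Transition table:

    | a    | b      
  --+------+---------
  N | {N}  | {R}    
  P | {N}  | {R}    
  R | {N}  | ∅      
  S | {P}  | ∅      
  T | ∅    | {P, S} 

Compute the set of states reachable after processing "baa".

{N}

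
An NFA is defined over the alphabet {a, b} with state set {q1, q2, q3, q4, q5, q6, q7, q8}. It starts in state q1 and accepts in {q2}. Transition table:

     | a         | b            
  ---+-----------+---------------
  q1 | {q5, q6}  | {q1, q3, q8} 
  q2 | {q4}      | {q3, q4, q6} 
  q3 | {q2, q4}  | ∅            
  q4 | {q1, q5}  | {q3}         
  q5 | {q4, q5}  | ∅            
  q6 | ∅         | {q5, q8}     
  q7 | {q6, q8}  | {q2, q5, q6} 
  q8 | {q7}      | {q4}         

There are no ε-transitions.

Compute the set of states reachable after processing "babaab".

{q1, q3, q4, q5, q8}

Start in {q1}.
Read 'b': {q1} → {q1, q3, q8}.
Read 'a': {q1, q3, q8} → {q2, q4, q5, q6, q7}.
Read 'b': {q2, q4, q5, q6, q7} → {q2, q3, q4, q5, q6, q8}.
Read 'a': {q2, q3, q4, q5, q6, q8} → {q1, q2, q4, q5, q7}.
Read 'a': {q1, q2, q4, q5, q7} → {q1, q4, q5, q6, q8}.
Read 'b': {q1, q4, q5, q6, q8} → {q1, q3, q4, q5, q8}.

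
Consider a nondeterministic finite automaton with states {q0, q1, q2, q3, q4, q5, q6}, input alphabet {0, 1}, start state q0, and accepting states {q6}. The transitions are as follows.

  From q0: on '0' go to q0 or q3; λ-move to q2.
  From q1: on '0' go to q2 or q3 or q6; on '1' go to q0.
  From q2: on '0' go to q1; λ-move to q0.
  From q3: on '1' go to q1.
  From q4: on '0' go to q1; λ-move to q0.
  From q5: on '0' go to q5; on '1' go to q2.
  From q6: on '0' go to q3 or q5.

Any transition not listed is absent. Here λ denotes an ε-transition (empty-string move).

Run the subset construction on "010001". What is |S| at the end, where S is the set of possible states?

Start: ε-closure({q0}) = {q0, q2}.
Read '0': {q0, q2} → {q0, q1, q2, q3}.
Read '1': {q0, q1, q2, q3} → {q0, q1, q2}.
Read '0': {q0, q1, q2} → {q0, q1, q2, q3, q6}.
Read '0': {q0, q1, q2, q3, q6} → {q0, q1, q2, q3, q5, q6}.
Read '0': {q0, q1, q2, q3, q5, q6} → {q0, q1, q2, q3, q5, q6}.
Read '1': {q0, q1, q2, q3, q5, q6} → {q0, q1, q2}.
That set has 3 states.

3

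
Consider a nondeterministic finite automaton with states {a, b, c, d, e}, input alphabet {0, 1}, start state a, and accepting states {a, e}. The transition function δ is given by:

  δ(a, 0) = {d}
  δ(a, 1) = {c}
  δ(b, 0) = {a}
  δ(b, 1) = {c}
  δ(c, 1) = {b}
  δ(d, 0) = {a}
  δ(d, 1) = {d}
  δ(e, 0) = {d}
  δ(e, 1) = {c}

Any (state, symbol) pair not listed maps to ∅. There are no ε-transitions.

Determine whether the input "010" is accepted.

Start in {a}.
Read '0': a→{d}; now {d}.
Read '1': d→{d}; now {d}.
Read '0': d→{a}; now {a}.
The final set {a} contains the accepting state a.

Yes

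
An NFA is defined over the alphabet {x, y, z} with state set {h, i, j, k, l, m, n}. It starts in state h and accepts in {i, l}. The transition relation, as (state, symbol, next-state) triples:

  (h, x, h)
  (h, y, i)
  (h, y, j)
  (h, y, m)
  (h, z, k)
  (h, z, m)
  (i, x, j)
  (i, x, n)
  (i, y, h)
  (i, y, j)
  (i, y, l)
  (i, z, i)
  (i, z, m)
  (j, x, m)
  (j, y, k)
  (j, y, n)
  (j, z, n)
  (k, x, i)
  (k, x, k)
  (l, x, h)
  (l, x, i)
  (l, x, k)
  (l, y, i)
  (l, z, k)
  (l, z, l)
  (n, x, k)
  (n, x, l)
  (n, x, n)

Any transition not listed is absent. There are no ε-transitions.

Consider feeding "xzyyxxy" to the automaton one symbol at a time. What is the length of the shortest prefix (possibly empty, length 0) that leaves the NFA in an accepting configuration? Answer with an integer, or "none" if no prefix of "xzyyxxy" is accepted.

Start in {h}.
Read 'x': {h} → {h}.
Read 'z': {h} → {k, m}.
Read 'y': {k, m} → ∅.
The set is empty and remains empty for the remaining 4 symbols.
No reachable set along the way intersects F.

none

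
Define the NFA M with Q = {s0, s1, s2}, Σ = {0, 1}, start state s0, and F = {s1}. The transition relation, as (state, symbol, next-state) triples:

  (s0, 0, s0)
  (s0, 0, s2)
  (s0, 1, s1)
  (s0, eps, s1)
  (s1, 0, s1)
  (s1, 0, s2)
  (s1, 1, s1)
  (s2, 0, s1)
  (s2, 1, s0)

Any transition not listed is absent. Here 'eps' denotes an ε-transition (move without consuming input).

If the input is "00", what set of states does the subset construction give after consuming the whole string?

Start: ε-closure({s0}) = {s0, s1}.
Read '0': {s0, s1} → {s0, s1, s2}.
Read '0': {s0, s1, s2} → {s0, s1, s2}.

{s0, s1, s2}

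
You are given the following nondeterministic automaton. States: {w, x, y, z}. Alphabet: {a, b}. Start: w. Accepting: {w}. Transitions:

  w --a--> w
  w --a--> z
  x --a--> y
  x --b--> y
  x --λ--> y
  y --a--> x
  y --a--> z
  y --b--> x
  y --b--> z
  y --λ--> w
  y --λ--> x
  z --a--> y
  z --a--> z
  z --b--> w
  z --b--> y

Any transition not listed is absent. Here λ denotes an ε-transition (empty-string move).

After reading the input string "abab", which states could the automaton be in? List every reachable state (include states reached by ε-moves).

{w, x, y, z}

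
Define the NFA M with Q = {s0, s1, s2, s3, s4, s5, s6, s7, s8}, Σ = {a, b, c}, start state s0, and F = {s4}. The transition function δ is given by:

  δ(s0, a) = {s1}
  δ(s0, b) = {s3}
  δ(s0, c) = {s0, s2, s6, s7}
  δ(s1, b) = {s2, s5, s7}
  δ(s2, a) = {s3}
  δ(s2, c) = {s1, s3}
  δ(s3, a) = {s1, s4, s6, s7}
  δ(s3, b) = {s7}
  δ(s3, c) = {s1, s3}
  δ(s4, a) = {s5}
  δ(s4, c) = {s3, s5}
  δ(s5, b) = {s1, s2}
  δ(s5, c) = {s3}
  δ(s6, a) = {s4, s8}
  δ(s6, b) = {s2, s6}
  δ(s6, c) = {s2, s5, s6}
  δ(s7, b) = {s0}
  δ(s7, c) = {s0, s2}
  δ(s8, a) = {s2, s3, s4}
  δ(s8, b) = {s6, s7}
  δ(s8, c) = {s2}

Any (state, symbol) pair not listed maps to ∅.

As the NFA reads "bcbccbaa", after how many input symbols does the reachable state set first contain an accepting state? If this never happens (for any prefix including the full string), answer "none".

7

Start in {s0}.
Read 'b': s0→{s3}; now {s3}.
Read 'c': s3→{s1, s3}; now {s1, s3}.
Read 'b': s1→{s2, s5, s7}, s3→{s7}; now {s2, s5, s7}.
Read 'c': s2→{s1, s3}, s5→{s3}, s7→{s0, s2}; now {s0, s1, s2, s3}.
Read 'c': s0→{s0, s2, s6, s7}, s1→∅, s2→{s1, s3}, s3→{s1, s3}; now {s0, s1, s2, s3, s6, s7}.
Read 'b': s0→{s3}, s1→{s2, s5, s7}, s2→∅, s3→{s7}, s6→{s2, s6}, s7→{s0}; now {s0, s2, s3, s5, s6, s7}.
Read 'a': s0→{s1}, s2→{s3}, s3→{s1, s4, s6, s7}, s5→∅, s6→{s4, s8}, s7→∅; now {s1, s3, s4, s6, s7, s8}.
None of the earlier sets intersect F, but {s1, s3, s4, s6, s7, s8} does.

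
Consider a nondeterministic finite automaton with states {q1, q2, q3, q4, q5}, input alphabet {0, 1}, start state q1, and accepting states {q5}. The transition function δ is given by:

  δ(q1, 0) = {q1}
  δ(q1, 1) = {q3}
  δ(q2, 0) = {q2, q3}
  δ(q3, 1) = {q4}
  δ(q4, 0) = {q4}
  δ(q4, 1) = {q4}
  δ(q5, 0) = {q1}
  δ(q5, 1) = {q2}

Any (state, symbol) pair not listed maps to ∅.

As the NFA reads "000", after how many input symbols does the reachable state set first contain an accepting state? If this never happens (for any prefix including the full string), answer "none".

none

Start in {q1}.
Read '0': {q1} → {q1}.
Read '0': {q1} → {q1}.
Read '0': {q1} → {q1}.
No reachable set along the way intersects F.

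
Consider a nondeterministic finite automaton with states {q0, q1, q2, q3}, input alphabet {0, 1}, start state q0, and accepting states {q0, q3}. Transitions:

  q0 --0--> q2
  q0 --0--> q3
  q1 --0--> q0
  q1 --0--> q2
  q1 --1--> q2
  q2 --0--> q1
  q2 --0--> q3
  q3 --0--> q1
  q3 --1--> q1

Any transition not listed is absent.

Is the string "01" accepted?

Start in {q0}.
Read '0': {q0} → {q2, q3}.
Read '1': {q2, q3} → {q1}.
The final set {q1} contains no accepting state.

No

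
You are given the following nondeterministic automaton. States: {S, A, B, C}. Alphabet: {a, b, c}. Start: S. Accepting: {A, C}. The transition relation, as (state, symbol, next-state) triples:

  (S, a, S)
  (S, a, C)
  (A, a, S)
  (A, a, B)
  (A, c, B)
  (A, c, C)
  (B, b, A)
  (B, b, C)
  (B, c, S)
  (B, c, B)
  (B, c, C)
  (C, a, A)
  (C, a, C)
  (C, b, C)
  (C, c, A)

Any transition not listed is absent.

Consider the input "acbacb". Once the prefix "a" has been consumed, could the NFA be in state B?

No

Start in {S}.
Read 'a': {S} → {S, C}.
State B is not in {S, C}.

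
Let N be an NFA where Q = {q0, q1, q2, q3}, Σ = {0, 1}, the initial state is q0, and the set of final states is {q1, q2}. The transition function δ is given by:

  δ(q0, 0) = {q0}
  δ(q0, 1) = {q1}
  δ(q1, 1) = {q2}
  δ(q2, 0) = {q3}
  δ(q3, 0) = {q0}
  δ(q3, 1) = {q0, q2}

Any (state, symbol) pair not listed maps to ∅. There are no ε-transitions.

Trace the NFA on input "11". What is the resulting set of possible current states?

{q2}

Start in {q0}.
Read '1': {q0} → {q1}.
Read '1': {q1} → {q2}.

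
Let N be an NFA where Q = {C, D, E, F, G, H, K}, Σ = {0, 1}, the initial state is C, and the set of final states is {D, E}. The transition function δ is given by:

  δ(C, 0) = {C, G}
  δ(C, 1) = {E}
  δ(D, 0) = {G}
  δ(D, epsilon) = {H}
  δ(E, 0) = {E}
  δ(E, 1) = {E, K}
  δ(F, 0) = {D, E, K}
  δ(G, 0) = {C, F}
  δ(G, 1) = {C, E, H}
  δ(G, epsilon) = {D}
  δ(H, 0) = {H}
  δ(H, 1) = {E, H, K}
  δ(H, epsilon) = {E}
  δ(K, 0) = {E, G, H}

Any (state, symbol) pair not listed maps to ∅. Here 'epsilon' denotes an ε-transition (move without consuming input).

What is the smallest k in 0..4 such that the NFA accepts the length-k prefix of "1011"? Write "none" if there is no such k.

Start in {C}.
Read '1': {C} → {E}.
None of the earlier sets intersect F, but {E} does.

1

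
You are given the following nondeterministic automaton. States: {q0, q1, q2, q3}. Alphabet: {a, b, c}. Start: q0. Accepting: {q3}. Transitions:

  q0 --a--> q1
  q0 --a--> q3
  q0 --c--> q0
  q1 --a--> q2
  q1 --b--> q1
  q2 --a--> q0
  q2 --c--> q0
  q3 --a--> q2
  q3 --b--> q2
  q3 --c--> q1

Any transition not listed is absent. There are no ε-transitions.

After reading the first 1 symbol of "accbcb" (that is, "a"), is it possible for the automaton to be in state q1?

Yes

Start in {q0}.
Read 'a': q0→{q1, q3}; now {q1, q3}.
State q1 is in {q1, q3}.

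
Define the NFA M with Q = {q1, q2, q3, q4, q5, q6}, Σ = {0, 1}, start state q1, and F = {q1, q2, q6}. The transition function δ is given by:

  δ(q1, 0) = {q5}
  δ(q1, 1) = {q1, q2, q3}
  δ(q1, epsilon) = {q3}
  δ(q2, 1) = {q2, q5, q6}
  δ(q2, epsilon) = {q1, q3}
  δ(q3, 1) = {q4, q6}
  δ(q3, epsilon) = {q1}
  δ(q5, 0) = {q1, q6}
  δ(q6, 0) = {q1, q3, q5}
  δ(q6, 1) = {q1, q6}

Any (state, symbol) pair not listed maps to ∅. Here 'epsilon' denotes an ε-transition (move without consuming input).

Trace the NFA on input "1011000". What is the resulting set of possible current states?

{q1, q3, q5, q6}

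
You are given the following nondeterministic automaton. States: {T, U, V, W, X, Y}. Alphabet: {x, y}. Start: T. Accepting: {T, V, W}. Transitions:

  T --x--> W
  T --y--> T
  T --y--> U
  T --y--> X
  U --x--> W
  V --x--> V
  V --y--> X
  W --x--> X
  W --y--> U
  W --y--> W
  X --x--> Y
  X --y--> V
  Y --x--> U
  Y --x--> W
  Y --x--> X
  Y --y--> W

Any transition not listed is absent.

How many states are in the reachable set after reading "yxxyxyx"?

Start in {T}.
Read 'y': T→{T, U, X}; now {T, U, X}.
Read 'x': T→{W}, U→{W}, X→{Y}; now {W, Y}.
Read 'x': W→{X}, Y→{U, W, X}; now {U, W, X}.
Read 'y': U→∅, W→{U, W}, X→{V}; now {U, V, W}.
Read 'x': U→{W}, V→{V}, W→{X}; now {V, W, X}.
Read 'y': V→{X}, W→{U, W}, X→{V}; now {U, V, W, X}.
Read 'x': U→{W}, V→{V}, W→{X}, X→{Y}; now {V, W, X, Y}.
That set has 4 states.

4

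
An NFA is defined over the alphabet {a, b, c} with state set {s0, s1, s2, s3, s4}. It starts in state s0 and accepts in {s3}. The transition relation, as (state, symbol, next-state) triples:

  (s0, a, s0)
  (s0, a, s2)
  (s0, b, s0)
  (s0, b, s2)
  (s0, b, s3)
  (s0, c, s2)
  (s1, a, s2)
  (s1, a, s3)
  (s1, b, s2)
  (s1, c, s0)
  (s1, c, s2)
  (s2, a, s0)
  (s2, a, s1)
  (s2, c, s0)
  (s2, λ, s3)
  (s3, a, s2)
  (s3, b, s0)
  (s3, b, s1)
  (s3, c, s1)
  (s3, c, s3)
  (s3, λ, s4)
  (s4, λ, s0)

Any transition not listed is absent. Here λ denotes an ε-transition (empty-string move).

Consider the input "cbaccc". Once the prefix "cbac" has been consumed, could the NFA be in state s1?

Start in {s0}.
Read 'c': s0→{s2}; union {s2}; ε-closure = {s0, s2, s3, s4}.
Read 'b': s0→{s0, s2, s3}, s2→∅, s3→{s0, s1}, s4→∅; union {s0, s1, s2, s3}; ε-closure = {s0, s1, s2, s3, s4}.
Read 'a': s0→{s0, s2}, s1→{s2, s3}, s2→{s0, s1}, s3→{s2}, s4→∅; union {s0, s1, s2, s3}; ε-closure = {s0, s1, s2, s3, s4}.
Read 'c': s0→{s2}, s1→{s0, s2}, s2→{s0}, s3→{s1, s3}, s4→∅; union {s0, s1, s2, s3}; ε-closure = {s0, s1, s2, s3, s4}.
State s1 is in {s0, s1, s2, s3, s4}.

Yes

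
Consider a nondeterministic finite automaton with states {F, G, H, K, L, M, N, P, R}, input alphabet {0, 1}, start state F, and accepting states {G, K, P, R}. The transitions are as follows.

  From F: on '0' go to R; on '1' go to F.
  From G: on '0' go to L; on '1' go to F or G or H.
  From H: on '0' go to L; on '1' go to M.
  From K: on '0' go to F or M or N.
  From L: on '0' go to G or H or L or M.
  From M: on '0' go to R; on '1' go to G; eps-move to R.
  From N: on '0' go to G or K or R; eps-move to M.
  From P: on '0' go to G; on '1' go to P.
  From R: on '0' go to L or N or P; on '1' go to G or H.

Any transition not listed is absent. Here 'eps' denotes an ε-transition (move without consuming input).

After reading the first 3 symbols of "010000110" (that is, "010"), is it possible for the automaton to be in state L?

Start in {F}.
Read '0': {F} → {R}.
Read '1': {R} → {G, H}.
Read '0': {G, H} → {L}.
State L is in {L}.

Yes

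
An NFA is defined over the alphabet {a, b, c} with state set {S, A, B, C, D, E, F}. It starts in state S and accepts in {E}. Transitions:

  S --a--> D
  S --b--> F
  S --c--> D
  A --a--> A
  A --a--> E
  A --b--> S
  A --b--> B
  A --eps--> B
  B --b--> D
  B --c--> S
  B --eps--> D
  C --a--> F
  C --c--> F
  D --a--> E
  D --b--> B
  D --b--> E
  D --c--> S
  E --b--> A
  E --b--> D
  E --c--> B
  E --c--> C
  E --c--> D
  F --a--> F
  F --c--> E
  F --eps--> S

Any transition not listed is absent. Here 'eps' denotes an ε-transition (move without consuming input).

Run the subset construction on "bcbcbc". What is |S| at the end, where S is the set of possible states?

5

Start in {S}.
Read 'b': S→{F}; union {F}; ε-closure = {S, F}.
Read 'c': S→{D}, F→{E}; now {D, E}.
Read 'b': D→{B, E}, E→{A, D}; now {A, B, D, E}.
Read 'c': A→∅, B→{S}, D→{S}, E→{B, C, D}; now {S, B, C, D}.
Read 'b': S→{F}, B→{D}, C→∅, D→{B, E}; union {B, D, E, F}; ε-closure = {S, B, D, E, F}.
Read 'c': S→{D}, B→{S}, D→{S}, E→{B, C, D}, F→{E}; now {S, B, C, D, E}.
That set has 5 states.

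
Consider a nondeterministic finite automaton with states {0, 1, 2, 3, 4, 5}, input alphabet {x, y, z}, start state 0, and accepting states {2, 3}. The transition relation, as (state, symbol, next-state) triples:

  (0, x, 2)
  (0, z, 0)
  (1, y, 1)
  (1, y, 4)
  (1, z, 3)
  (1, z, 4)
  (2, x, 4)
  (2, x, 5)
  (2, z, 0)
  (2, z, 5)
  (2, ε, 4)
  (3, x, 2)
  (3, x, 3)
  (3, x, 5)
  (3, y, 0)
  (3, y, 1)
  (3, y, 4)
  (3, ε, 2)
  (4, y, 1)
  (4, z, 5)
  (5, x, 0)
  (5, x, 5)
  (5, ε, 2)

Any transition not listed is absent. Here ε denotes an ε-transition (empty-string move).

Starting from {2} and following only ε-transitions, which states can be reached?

{2, 4}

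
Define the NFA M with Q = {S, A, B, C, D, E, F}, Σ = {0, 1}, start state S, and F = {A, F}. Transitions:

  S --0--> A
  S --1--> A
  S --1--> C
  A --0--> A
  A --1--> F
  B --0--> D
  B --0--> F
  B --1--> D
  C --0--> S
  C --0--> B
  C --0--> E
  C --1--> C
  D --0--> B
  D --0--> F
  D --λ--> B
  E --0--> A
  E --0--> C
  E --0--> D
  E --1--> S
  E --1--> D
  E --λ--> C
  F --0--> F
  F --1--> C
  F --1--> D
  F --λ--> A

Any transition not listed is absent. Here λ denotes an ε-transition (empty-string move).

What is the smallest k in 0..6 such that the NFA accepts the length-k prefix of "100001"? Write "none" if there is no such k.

1

Start in {S}.
Read '1': {S} → {A, C}.
None of the earlier sets intersect F, but {A, C} does.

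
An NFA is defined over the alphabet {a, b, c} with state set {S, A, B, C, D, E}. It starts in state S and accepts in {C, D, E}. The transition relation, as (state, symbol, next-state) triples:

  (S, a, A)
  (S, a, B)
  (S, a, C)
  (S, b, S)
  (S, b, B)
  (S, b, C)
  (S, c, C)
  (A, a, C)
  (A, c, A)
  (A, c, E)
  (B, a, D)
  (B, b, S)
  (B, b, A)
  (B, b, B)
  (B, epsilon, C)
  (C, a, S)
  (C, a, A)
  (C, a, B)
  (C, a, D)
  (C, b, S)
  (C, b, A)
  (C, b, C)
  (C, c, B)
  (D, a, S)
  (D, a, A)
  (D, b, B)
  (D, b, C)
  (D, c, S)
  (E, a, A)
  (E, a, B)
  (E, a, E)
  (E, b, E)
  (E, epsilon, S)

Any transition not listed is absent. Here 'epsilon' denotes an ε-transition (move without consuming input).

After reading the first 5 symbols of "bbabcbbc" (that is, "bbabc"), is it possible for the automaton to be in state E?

Yes

Start in {S}.
Read 'b': S→{S, B, C}; now {S, B, C}.
Read 'b': S→{S, B, C}, B→{S, A, B}, C→{S, A, C}; now {S, A, B, C}.
Read 'a': S→{A, B, C}, A→{C}, B→{D}, C→{S, A, B, D}; now {S, A, B, C, D}.
Read 'b': S→{S, B, C}, A→∅, B→{S, A, B}, C→{S, A, C}, D→{B, C}; now {S, A, B, C}.
Read 'c': S→{C}, A→{A, E}, B→∅, C→{B}; union {A, B, C, E}; ε-closure = {S, A, B, C, E}.
State E is in {S, A, B, C, E}.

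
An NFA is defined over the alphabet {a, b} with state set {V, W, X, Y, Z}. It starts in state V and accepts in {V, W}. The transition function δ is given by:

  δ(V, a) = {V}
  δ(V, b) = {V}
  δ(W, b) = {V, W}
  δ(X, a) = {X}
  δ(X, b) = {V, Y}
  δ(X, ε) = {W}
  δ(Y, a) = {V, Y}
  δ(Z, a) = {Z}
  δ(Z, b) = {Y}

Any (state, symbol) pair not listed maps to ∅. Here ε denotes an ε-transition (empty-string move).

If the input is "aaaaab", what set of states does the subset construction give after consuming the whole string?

{V}

Start in {V}.
Read 'a': V→{V}; now {V}.
Read 'a': V→{V}; now {V}.
Read 'a': V→{V}; now {V}.
Read 'a': V→{V}; now {V}.
Read 'a': V→{V}; now {V}.
Read 'b': V→{V}; now {V}.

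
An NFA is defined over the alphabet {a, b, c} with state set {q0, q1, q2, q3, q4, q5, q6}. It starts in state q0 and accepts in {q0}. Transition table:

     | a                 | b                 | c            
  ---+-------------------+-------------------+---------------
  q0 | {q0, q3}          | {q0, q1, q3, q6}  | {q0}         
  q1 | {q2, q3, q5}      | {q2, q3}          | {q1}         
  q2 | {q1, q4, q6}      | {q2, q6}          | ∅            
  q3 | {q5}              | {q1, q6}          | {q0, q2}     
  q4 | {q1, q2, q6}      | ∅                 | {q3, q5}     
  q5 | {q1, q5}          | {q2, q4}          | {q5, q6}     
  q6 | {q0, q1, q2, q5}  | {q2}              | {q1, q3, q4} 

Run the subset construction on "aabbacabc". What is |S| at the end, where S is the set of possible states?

Start in {q0}.
Read 'a': q0→{q0, q3}; now {q0, q3}.
Read 'a': q0→{q0, q3}, q3→{q5}; now {q0, q3, q5}.
Read 'b': q0→{q0, q1, q3, q6}, q3→{q1, q6}, q5→{q2, q4}; now {q0, q1, q2, q3, q4, q6}.
Read 'b': q0→{q0, q1, q3, q6}, q1→{q2, q3}, q2→{q2, q6}, q3→{q1, q6}, q4→∅, q6→{q2}; now {q0, q1, q2, q3, q6}.
Read 'a': q0→{q0, q3}, q1→{q2, q3, q5}, q2→{q1, q4, q6}, q3→{q5}, q6→{q0, q1, q2, q5}; now {q0, q1, q2, q3, q4, q5, q6}.
Read 'c': q0→{q0}, q1→{q1}, q2→∅, q3→{q0, q2}, q4→{q3, q5}, q5→{q5, q6}, q6→{q1, q3, q4}; now {q0, q1, q2, q3, q4, q5, q6}.
Read 'a': q0→{q0, q3}, q1→{q2, q3, q5}, q2→{q1, q4, q6}, q3→{q5}, q4→{q1, q2, q6}, q5→{q1, q5}, q6→{q0, q1, q2, q5}; now {q0, q1, q2, q3, q4, q5, q6}.
Read 'b': q0→{q0, q1, q3, q6}, q1→{q2, q3}, q2→{q2, q6}, q3→{q1, q6}, q4→∅, q5→{q2, q4}, q6→{q2}; now {q0, q1, q2, q3, q4, q6}.
Read 'c': q0→{q0}, q1→{q1}, q2→∅, q3→{q0, q2}, q4→{q3, q5}, q6→{q1, q3, q4}; now {q0, q1, q2, q3, q4, q5}.
That set has 6 states.

6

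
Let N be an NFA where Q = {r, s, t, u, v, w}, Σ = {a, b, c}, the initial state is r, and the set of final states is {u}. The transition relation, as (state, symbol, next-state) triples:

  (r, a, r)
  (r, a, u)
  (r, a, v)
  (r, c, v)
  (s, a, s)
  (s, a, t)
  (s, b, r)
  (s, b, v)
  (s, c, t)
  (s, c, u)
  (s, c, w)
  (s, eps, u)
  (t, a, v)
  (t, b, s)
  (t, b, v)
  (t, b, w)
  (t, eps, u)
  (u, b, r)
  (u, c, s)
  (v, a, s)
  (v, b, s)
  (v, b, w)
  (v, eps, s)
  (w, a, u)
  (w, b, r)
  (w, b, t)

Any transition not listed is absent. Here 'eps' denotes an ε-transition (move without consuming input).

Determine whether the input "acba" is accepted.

Yes

Start in {r}.
Read 'a': r→{r, u, v}; union {r, u, v}; ε-closure = {r, s, u, v}.
Read 'c': r→{v}, s→{t, u, w}, u→{s}, v→∅; now {s, t, u, v, w}.
Read 'b': s→{r, v}, t→{s, v, w}, u→{r}, v→{s, w}, w→{r, t}; union {r, s, t, v, w}; ε-closure = {r, s, t, u, v, w}.
Read 'a': r→{r, u, v}, s→{s, t}, t→{v}, u→∅, v→{s}, w→{u}; now {r, s, t, u, v}.
The final set {r, s, t, u, v} contains the accepting state u.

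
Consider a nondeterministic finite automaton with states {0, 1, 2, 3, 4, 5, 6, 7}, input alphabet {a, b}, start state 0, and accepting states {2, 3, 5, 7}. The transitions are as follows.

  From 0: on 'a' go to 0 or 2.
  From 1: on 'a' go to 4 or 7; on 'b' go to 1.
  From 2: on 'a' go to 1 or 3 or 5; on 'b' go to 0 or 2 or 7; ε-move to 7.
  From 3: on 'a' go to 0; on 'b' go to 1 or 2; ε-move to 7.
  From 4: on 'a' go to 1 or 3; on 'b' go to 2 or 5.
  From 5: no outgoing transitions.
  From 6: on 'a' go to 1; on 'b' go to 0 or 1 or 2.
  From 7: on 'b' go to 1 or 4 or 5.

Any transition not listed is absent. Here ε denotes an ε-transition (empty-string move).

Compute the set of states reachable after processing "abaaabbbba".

Start in {0}.
Read 'a': {0} → {0, 2, 7}.
Read 'b': {0, 2, 7} → {0, 1, 2, 4, 5, 7}.
Read 'a': {0, 1, 2, 4, 5, 7} → {0, 1, 2, 3, 4, 5, 7}.
Read 'a': {0, 1, 2, 3, 4, 5, 7} → {0, 1, 2, 3, 4, 5, 7}.
Read 'a': {0, 1, 2, 3, 4, 5, 7} → {0, 1, 2, 3, 4, 5, 7}.
Read 'b': {0, 1, 2, 3, 4, 5, 7} → {0, 1, 2, 4, 5, 7}.
Read 'b': {0, 1, 2, 4, 5, 7} → {0, 1, 2, 4, 5, 7}.
Read 'b': {0, 1, 2, 4, 5, 7} → {0, 1, 2, 4, 5, 7}.
Read 'b': {0, 1, 2, 4, 5, 7} → {0, 1, 2, 4, 5, 7}.
Read 'a': {0, 1, 2, 4, 5, 7} → {0, 1, 2, 3, 4, 5, 7}.

{0, 1, 2, 3, 4, 5, 7}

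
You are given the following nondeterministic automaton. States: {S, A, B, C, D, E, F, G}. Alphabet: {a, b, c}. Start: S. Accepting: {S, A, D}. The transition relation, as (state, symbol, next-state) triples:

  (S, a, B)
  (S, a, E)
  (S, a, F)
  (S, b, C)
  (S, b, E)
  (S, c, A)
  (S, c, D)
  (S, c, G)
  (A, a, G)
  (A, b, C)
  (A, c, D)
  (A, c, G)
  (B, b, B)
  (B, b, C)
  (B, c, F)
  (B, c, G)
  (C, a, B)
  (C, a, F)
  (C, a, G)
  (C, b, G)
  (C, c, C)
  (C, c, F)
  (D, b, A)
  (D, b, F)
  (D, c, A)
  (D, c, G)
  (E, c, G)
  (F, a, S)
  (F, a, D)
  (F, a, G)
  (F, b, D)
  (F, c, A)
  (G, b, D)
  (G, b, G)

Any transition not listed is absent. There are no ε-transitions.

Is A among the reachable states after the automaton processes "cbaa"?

Start in {S}.
Read 'c': {S} → {A, D, G}.
Read 'b': {A, D, G} → {A, C, D, F, G}.
Read 'a': {A, C, D, F, G} → {S, B, D, F, G}.
Read 'a': {S, B, D, F, G} → {S, B, D, E, F, G}.
State A is not in {S, B, D, E, F, G}.

No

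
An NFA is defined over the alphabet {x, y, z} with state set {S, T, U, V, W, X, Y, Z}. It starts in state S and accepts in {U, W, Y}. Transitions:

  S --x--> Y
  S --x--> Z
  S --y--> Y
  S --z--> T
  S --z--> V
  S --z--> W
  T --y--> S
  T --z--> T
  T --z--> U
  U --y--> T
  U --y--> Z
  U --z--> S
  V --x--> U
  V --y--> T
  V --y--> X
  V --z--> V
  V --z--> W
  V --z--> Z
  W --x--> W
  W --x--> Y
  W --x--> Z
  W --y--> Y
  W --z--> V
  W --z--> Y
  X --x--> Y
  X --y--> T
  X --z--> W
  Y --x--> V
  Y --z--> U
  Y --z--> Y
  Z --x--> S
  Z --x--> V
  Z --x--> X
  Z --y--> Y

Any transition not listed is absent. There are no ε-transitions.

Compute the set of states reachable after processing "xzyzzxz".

Start in {S}.
Read 'x': S→{Y, Z}; now {Y, Z}.
Read 'z': Y→{U, Y}, Z→∅; now {U, Y}.
Read 'y': U→{T, Z}, Y→∅; now {T, Z}.
Read 'z': T→{T, U}, Z→∅; now {T, U}.
Read 'z': T→{T, U}, U→{S}; now {S, T, U}.
Read 'x': S→{Y, Z}, T→∅, U→∅; now {Y, Z}.
Read 'z': Y→{U, Y}, Z→∅; now {U, Y}.

{U, Y}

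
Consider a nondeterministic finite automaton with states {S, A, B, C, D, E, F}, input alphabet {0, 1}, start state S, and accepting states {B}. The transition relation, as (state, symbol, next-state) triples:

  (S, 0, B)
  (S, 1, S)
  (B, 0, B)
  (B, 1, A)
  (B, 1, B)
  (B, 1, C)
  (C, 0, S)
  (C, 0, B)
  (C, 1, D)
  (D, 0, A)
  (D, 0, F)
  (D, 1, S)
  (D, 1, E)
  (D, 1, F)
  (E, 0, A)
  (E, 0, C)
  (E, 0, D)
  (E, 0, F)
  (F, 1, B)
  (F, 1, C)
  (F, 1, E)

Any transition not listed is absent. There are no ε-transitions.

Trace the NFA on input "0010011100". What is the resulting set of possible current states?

Start in {S}.
Read '0': S→{B}; now {B}.
Read '0': B→{B}; now {B}.
Read '1': B→{A, B, C}; now {A, B, C}.
Read '0': A→∅, B→{B}, C→{S, B}; now {S, B}.
Read '0': S→{B}, B→{B}; now {B}.
Read '1': B→{A, B, C}; now {A, B, C}.
Read '1': A→∅, B→{A, B, C}, C→{D}; now {A, B, C, D}.
Read '1': A→∅, B→{A, B, C}, C→{D}, D→{S, E, F}; now {S, A, B, C, D, E, F}.
Read '0': S→{B}, A→∅, B→{B}, C→{S, B}, D→{A, F}, E→{A, C, D, F}, F→∅; now {S, A, B, C, D, F}.
Read '0': S→{B}, A→∅, B→{B}, C→{S, B}, D→{A, F}, F→∅; now {S, A, B, F}.

{S, A, B, F}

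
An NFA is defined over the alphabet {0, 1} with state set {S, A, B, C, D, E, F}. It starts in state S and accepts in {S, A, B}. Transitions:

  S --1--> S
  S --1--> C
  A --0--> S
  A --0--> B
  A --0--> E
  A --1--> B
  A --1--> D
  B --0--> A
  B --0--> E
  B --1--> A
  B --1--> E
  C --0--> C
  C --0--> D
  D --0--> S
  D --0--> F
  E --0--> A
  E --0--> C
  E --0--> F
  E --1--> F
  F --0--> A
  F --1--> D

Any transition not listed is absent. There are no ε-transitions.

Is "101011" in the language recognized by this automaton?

Start in {S}.
Read '1': {S} → {S, C}.
Read '0': {S, C} → {C, D}.
Read '1': {C, D} → ∅.
The set is empty and remains empty for the remaining 3 symbols.
The final set ∅ contains no accepting state.

No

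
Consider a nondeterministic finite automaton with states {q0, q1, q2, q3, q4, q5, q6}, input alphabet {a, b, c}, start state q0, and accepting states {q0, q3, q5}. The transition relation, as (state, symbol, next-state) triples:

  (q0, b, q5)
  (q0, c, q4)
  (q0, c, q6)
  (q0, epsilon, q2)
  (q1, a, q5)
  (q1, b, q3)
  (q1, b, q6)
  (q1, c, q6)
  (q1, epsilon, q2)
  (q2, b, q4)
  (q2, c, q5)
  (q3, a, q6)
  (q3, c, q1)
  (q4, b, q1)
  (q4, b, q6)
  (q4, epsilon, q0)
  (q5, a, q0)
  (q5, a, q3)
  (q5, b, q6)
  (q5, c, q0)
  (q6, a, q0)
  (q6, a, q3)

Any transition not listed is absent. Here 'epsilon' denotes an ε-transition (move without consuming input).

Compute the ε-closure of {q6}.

{q6}

Begin with {q6}.
No ε-moves leave this set, so the closure equals the set itself.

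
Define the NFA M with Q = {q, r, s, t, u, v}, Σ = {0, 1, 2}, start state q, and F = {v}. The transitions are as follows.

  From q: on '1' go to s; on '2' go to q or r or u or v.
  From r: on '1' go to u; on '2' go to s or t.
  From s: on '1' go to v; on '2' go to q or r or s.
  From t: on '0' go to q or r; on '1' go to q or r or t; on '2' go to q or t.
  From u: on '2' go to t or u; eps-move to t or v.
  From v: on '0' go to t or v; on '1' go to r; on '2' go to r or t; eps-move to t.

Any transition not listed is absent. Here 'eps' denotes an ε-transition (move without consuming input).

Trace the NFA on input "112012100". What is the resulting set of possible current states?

{q, r, t, v}

Start in {q}.
Read '1': q→{s}; now {s}.
Read '1': s→{v}; union {v}; ε-closure = {t, v}.
Read '2': t→{q, t}, v→{r, t}; now {q, r, t}.
Read '0': q→∅, r→∅, t→{q, r}; now {q, r}.
Read '1': q→{s}, r→{u}; union {s, u}; ε-closure = {s, t, u, v}.
Read '2': s→{q, r, s}, t→{q, t}, u→{t, u}, v→{r, t}; union {q, r, s, t, u}; ε-closure = {q, r, s, t, u, v}.
Read '1': q→{s}, r→{u}, s→{v}, t→{q, r, t}, u→∅, v→{r}; now {q, r, s, t, u, v}.
Read '0': q→∅, r→∅, s→∅, t→{q, r}, u→∅, v→{t, v}; now {q, r, t, v}.
Read '0': q→∅, r→∅, t→{q, r}, v→{t, v}; now {q, r, t, v}.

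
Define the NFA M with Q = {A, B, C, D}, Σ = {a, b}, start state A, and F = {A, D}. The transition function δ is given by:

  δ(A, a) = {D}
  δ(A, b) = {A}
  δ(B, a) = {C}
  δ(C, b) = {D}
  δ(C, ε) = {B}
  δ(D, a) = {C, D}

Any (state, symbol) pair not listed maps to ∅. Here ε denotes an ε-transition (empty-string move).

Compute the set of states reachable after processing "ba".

Start in {A}.
Read 'b': A→{A}; now {A}.
Read 'a': A→{D}; now {D}.

{D}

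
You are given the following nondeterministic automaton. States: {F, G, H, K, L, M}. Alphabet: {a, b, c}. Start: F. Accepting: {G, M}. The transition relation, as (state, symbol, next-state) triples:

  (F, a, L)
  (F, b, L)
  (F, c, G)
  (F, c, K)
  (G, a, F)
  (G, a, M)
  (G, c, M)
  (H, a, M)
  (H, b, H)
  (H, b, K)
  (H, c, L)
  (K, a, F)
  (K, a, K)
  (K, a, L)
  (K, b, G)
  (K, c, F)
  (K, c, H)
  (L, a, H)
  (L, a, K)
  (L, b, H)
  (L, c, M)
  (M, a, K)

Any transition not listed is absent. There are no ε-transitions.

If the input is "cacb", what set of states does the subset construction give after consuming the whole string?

{G, H, K, L}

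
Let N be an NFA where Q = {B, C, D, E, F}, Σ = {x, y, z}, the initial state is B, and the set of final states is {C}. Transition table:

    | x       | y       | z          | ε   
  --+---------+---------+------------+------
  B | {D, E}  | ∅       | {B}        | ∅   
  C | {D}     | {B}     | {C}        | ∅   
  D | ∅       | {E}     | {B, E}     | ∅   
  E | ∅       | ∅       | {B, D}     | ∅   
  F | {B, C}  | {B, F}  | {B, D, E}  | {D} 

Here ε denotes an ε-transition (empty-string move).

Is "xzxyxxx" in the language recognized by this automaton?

Start in {B}.
Read 'x': {B} → {D, E}.
Read 'z': {D, E} → {B, D, E}.
Read 'x': {B, D, E} → {D, E}.
Read 'y': {D, E} → {E}.
Read 'x': {E} → ∅.
The set is empty and remains empty for the remaining 2 symbols.
The final set ∅ contains no accepting state.

No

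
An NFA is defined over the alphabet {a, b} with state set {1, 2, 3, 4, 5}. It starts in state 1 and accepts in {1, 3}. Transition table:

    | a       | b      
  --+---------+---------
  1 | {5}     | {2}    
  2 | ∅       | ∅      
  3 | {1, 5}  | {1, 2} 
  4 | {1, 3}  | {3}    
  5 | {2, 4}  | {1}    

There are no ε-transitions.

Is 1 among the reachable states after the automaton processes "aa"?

Start in {1}.
Read 'a': {1} → {5}.
Read 'a': {5} → {2, 4}.
State 1 is not in {2, 4}.

No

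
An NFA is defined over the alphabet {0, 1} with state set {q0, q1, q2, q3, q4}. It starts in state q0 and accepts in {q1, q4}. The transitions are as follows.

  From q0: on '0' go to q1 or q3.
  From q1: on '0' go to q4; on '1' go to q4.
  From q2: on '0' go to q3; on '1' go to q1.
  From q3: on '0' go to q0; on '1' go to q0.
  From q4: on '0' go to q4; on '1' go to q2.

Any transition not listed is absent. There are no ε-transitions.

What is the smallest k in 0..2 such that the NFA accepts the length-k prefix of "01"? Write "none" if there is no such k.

1

Start in {q0}.
Read '0': {q0} → {q1, q3}.
None of the earlier sets intersect F, but {q1, q3} does.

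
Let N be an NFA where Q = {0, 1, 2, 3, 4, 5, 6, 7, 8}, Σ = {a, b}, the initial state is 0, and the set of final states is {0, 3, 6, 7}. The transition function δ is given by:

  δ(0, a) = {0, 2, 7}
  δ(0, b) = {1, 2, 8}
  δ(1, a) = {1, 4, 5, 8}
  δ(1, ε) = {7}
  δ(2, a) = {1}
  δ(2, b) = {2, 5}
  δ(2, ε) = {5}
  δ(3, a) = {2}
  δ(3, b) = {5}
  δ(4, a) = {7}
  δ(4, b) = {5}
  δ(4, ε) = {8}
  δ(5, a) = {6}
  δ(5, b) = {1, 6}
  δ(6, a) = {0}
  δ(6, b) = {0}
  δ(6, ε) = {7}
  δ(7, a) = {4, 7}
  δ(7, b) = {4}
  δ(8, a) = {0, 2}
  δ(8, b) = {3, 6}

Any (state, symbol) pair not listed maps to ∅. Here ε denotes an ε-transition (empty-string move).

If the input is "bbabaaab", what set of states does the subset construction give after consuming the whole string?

{0, 1, 2, 3, 4, 5, 6, 7, 8}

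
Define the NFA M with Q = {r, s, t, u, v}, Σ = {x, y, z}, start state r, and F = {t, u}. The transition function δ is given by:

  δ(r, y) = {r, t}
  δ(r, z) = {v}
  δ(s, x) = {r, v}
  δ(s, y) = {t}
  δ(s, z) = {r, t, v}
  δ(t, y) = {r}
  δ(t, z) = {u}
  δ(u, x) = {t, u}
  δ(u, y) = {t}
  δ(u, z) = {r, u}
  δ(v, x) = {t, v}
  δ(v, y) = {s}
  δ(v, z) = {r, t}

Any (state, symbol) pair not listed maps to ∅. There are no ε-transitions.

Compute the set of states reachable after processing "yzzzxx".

{t, u, v}

Start in {r}.
Read 'y': {r} → {r, t}.
Read 'z': {r, t} → {u, v}.
Read 'z': {u, v} → {r, t, u}.
Read 'z': {r, t, u} → {r, u, v}.
Read 'x': {r, u, v} → {t, u, v}.
Read 'x': {t, u, v} → {t, u, v}.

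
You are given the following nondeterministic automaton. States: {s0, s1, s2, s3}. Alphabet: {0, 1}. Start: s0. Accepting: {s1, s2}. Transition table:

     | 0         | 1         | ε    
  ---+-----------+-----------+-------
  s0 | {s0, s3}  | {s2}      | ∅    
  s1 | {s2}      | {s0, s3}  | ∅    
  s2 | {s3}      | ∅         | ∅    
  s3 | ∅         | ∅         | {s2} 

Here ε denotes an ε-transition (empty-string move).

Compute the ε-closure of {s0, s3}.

Begin with {s0, s3}.
ε-move s3 → s2; add s2.

{s0, s2, s3}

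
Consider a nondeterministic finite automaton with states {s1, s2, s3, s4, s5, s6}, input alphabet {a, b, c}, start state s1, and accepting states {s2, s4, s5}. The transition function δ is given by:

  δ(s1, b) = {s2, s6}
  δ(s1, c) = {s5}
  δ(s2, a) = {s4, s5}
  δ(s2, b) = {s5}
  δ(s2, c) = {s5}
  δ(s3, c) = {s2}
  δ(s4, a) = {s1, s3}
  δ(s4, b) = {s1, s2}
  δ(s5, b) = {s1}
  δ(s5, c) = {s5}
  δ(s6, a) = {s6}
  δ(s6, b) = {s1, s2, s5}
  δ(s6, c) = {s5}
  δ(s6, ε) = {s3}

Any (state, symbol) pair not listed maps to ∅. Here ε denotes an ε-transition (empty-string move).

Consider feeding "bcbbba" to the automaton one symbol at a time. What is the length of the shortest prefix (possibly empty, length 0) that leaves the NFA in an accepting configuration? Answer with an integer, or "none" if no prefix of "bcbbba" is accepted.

1

Start in {s1}.
Read 'b': s1→{s2, s6}; union {s2, s6}; ε-closure = {s2, s3, s6}.
None of the earlier sets intersect F, but {s2, s3, s6} does.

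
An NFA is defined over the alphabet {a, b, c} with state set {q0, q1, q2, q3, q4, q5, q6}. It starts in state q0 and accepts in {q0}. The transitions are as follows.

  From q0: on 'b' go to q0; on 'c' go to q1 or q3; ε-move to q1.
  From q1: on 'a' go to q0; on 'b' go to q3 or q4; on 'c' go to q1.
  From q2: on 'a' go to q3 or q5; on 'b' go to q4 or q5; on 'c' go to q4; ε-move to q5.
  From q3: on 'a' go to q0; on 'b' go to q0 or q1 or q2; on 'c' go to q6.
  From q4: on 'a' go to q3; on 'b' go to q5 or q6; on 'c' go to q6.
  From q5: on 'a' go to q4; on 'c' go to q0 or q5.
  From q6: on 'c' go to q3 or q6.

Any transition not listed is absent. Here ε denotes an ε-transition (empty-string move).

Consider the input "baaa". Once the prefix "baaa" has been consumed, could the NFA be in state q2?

No

Start: ε-closure({q0}) = {q0, q1}.
Read 'b': q0→{q0}, q1→{q3, q4}; union {q0, q3, q4}; ε-closure = {q0, q1, q3, q4}.
Read 'a': q0→∅, q1→{q0}, q3→{q0}, q4→{q3}; union {q0, q3}; ε-closure = {q0, q1, q3}.
Read 'a': q0→∅, q1→{q0}, q3→{q0}; union {q0}; ε-closure = {q0, q1}.
Read 'a': q0→∅, q1→{q0}; union {q0}; ε-closure = {q0, q1}.
State q2 is not in {q0, q1}.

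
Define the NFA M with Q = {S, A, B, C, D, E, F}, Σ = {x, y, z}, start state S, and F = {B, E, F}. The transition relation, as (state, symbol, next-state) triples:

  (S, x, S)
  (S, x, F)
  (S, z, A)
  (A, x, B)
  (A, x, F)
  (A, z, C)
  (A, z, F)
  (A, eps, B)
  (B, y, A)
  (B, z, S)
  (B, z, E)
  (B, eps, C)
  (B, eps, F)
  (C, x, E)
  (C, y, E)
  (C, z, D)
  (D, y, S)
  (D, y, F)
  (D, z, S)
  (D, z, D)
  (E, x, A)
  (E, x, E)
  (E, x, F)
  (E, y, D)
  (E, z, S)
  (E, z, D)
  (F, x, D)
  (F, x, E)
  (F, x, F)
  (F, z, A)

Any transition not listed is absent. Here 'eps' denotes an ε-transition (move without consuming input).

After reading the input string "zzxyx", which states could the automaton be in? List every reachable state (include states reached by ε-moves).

Start in {S}.
Read 'z': {S} → {A, B, C, F}.
Read 'z': {A, B, C, F} → {S, A, B, C, D, E, F}.
Read 'x': {S, A, B, C, D, E, F} → {S, A, B, C, D, E, F}.
Read 'y': {S, A, B, C, D, E, F} → {S, A, B, C, D, E, F}.
Read 'x': {S, A, B, C, D, E, F} → {S, A, B, C, D, E, F}.

{S, A, B, C, D, E, F}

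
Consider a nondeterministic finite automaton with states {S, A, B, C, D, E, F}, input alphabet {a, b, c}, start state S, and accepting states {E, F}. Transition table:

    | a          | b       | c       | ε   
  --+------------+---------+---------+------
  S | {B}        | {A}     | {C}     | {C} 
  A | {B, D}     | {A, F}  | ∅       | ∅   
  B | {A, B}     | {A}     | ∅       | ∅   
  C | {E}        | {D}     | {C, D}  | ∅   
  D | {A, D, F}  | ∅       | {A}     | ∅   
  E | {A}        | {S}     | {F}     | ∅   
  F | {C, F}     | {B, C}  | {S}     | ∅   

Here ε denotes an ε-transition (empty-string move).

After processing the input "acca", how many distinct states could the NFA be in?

Start: ε-closure({S}) = {S, C}.
Read 'a': S→{B}, C→{E}; now {B, E}.
Read 'c': B→∅, E→{F}; now {F}.
Read 'c': F→{S}; union {S}; ε-closure = {S, C}.
Read 'a': S→{B}, C→{E}; now {B, E}.
That set has 2 states.

2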